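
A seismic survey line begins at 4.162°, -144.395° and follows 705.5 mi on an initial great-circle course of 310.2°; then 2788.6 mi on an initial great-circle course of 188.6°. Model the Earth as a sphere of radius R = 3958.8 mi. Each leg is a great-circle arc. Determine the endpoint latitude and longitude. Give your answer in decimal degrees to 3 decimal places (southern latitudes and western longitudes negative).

latitude -29.196°, longitude -158.684°

Apply the spherical direct solution leg by leg, carrying full precision between legs.
Leg 1: from (4.162°, -144.395°), δ = 705.5/3958.8 = 0.178211 rad, θ = 310.2° → φ = 10.693°, λ = -152.315°.
Leg 2: from (10.693°, -152.315°), δ = 2788.6/3958.8 = 0.704405 rad, θ = 188.6° → φ = -29.196°, λ = -158.684°.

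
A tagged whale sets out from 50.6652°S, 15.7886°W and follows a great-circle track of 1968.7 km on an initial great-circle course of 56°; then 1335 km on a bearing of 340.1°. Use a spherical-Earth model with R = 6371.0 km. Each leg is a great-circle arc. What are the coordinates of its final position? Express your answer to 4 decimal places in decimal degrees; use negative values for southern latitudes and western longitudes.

latitude -27.5950°, longitude -1.4464°

Apply the spherical direct solution leg by leg, carrying full precision between legs.
Leg 1: from (-50.6652°, -15.7886°), δ = 1968.7/6371 = 0.309010 rad, θ = 56° → φ = -38.9785°, λ = 3.1360°.
Leg 2: from (-38.9785°, 3.1360°), δ = 1335/6371 = 0.209543 rad, θ = 340.1° → φ = -27.5950°, λ = -1.4464°.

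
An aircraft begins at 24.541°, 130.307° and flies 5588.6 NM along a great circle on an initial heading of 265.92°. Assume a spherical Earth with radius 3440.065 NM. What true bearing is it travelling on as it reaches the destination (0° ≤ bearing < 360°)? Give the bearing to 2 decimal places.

final bearing 245.62°

The arc subtends δ = 5588.6/3440.065 = 1.624562 rad at the centre.
Converting: φ₁ = 0.428321 rad, θ = 4.641180 rad.
Applying the spherical law of cosines for sides, sin φ₂ = sin φ₁ cos δ + cos φ₁ sin δ cos θ = -0.086949, so φ₂ = -4.988°.
For the longitude increment, Δλ = atan2( sin θ sin δ cos φ₁, cos δ − sin φ₁ sin φ₂ ) = atan2(-0.906048, -0.017626) = -91.114°.
λ₂ = λ₁ + Δλ = 39.193°.
The forward bearing on arrival equals the back-azimuth from the destination plus 180°.
Back-azimuth from P₂ (-4.99°, 39.19°) to P₁ (24.54°, 130.31°), with Δλ' = λ₁ − λ₂ = 91.11°: atan2( sin Δλ' cos φ₁ , cos φ₂ sin φ₁ − sin φ₂ cos φ₁ cos Δλ' ) = 65.62°.
Final bearing = (65.62° + 180°) mod 360° = 245.62°.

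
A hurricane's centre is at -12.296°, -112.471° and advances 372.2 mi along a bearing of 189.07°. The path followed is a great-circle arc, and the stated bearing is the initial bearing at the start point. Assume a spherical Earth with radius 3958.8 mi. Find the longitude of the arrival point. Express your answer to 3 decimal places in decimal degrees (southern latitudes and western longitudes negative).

longitude -113.361°

Angular distance δ = d/R = 372.2 / 3958.8 = 0.094018 rad.
Converting: φ₁ = -0.214606 rad, θ = 3.299894 rad.
sin φ₂ = sin φ₁ cos δ + cos φ₁ sin δ cos θ = (-0.212962)(0.995584) + (0.977060)(0.093880)(-0.987496) = -0.302601
φ₂ = asin(-0.302601) = -0.307421 rad = -17.614°.
Δλ = atan2( sin θ sin δ cos φ₁ , cos δ − sin φ₁ sin φ₂ ) = atan2(-0.014460, 0.931141) = -0.015528 rad = -0.890°.
λ₂ = -112.471° + -0.890° = -113.361°.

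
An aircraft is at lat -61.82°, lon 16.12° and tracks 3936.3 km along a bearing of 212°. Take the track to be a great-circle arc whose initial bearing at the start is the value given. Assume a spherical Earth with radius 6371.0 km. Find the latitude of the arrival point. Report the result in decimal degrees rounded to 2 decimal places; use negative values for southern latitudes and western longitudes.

latitude -71.90°

Angular distance δ = d/R = 3936.3 / 6371 = 0.617846 rad.
Start latitude φ₁ = -1.078963 rad; initial bearing θ = 3.700098 rad.
Destination latitude: φ₂ = arcsin( sin φ₁ cos δ + cos φ₁ sin δ cos θ ) = arcsin(-0.950503) = -71.90°.
Then Δλ = atan2(-0.144966, -0.022710) = -1.726193 rad, from sin θ sin δ cos φ₁ over cos δ − sin φ₁ sin φ₂.
λ₂ = λ₁ + Δλ = -82.78°.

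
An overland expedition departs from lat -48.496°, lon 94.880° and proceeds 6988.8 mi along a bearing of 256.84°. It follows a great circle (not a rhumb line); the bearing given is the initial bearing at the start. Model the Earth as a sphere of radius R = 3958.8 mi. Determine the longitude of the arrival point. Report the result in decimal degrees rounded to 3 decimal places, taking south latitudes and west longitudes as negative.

Central angle δ = d/R = 1.765383 rad.
Start latitude φ₁ = -0.846415 rad; initial bearing θ = 4.482704 rad.
Destination latitude: φ₂ = arcsin( sin φ₁ cos δ + cos φ₁ sin δ cos θ ) = arcsin(-0.003214) = -0.184°.
For the longitude increment, Δλ = atan2( sin θ sin δ cos φ₁, cos δ − sin φ₁ sin φ₂ ) = atan2(-0.633092, -0.195768) = -107.183°.
λ₂ = λ₁ + Δλ = -12.303°.

longitude -12.303°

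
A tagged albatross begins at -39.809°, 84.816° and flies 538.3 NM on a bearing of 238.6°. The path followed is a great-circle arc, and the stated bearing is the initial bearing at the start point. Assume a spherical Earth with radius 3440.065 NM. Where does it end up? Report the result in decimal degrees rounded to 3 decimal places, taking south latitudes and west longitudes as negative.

latitude -44.010°, longitude 74.158°

The arc subtends δ = 538.3/3440.065 = 0.156480 rad at the centre.
Start latitude φ₁ = -0.694798 rad; initial bearing θ = 4.164356 rad.
sin φ₂ = sin φ₁ cos δ + cos φ₁ sin δ cos θ = (-0.640230)(0.987782) + (0.768183)(0.155842)(-0.521010) = -0.694781
φ₂ = asin(-0.694781) = -0.768115 rad = -44.010°.
For the longitude increment, Δλ = atan2( sin θ sin δ cos φ₁, cos δ − sin φ₁ sin φ₂ ) = atan2(-0.102183, 0.542962) = -10.658°.
λ₂ = λ₁ + Δλ = 74.158°.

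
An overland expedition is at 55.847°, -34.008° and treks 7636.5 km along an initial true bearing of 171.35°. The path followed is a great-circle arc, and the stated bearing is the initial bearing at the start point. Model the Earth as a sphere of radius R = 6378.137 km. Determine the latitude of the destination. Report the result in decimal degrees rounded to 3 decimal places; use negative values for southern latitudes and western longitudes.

latitude -12.404°

Central angle δ = d/R = 1.197293 rad.
Converting: φ₁ = 0.974714 rad, θ = 2.990622 rad.
sin φ₂ = sin φ₁ cos δ + cos φ₁ sin δ cos θ = (0.827541)(0.364879) + (0.561405)(0.931055)(-0.988626) = -0.214800
φ₂ = asin(-0.214800) = -0.216488 rad = -12.404°.
For the longitude increment, Δλ = atan2( sin θ sin δ cos φ₁, cos δ − sin φ₁ sin φ₂ ) = atan2(0.078613, 0.542636) = 8.243°.
Hence λ₂ = -34.008° + 8.243° = -25.765°.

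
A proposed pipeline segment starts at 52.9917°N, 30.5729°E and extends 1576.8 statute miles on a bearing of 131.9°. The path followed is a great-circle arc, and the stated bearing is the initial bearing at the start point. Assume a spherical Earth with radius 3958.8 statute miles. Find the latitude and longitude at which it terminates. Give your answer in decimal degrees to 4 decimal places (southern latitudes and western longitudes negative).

The arc subtends δ = 1576.8/3958.8 = 0.398303 rad at the centre.
With φ₁ = 52.9917° = 0.924880 rad and θ = 131.9° = 2.302089 rad:
sin φ₂ = sin φ₁ cos δ + cos φ₁ sin δ cos θ = (0.798548)(0.921721) + (0.601931)(0.387854)(-0.667833) = 0.580125
φ₂ = asin(0.580125) = 0.618883 rad = 35.4594°.
Then Δλ = atan2(0.173768, 0.458463) = 0.362293 rad, from sin θ sin δ cos φ₁ over cos δ − sin φ₁ sin φ₂.
λ₂ = λ₁ + Δλ = 51.3308°.

latitude 35.4594°, longitude 51.3308°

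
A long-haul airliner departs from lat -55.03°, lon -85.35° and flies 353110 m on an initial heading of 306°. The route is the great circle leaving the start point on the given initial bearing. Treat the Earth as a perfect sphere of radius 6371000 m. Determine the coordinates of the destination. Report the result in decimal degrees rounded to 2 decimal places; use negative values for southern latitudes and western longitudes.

δ = 353110/6371000 = 0.055425 rad (3.1756°).
Converting: φ₁ = -0.960455 rad, θ = 5.340708 rad.
Applying the spherical law of cosines for sides, sin φ₂ = sin φ₁ cos δ + cos φ₁ sin δ cos θ = -0.799532, so φ₂ = -53.09°.
Then Δλ = atan2(-0.025686, 0.343286) = -0.074686 rad, from sin θ sin δ cos φ₁ over cos δ − sin φ₁ sin φ₂.
λ₂ = λ₁ + Δλ = -89.63°.

latitude -53.09°, longitude -89.63°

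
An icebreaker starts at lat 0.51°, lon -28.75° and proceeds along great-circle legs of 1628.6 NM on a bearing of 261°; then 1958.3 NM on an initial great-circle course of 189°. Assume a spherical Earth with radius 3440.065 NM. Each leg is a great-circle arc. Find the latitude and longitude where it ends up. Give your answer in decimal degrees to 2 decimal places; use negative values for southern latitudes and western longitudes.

latitude -35.78°, longitude -61.54°

Apply the spherical direct solution leg by leg, carrying full precision between legs.
Leg 1: from (0.51°, -28.75°), δ = 1628.6/3440.065 = 0.473421 rad, θ = 261° → φ = -3.63°, λ = -55.57°.
Leg 2: from (-3.63°, -55.57°), δ = 1958.3/3440.065 = 0.569262 rad, θ = 189° → φ = -35.78°, λ = -61.54°.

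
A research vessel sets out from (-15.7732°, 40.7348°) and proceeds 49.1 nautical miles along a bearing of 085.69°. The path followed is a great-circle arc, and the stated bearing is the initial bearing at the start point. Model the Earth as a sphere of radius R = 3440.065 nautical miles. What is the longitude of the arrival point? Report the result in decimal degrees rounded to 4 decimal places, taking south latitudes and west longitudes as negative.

Central angle δ = d/R = 0.014273 rad.
Converting: φ₁ = -0.275294 rad, θ = 1.495573 rad.
Applying the spherical law of cosines for sides, sin φ₂ = sin φ₁ cos δ + cos φ₁ sin δ cos θ = -0.270770, so φ₂ = -15.7101°.
For the longitude increment, Δλ = atan2( sin θ sin δ cos φ₁, cos δ − sin φ₁ sin φ₂ ) = atan2(0.013696, 0.926295) = 0.8471°.
λ₂ = λ₁ + Δλ = 41.5819°.

longitude 41.5819°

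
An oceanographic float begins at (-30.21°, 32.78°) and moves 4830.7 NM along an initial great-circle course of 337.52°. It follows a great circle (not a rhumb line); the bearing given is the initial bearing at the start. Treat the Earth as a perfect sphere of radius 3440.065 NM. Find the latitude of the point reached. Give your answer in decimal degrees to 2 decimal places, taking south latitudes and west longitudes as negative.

latitude 44.75°

δ = 4830.7/3440.065 = 1.404247 rad (80.4574°).
With φ₁ = -30.21° = -0.527264 rad and θ = 337.52° = 5.890835 rad:
sin φ₂ = sin φ₁ cos δ + cos φ₁ sin δ cos θ = (-0.503171)(0.165781) + (0.864187)(0.986163)(0.924013) = 0.704055
φ₂ = asin(0.704055) = 0.781091 rad = 44.75°.
Then Δλ = atan2(-0.325859, 0.520040) = -0.559751 rad, from sin θ sin δ cos φ₁ over cos δ − sin φ₁ sin φ₂.
λ₂ = λ₁ + Δλ = 0.71°.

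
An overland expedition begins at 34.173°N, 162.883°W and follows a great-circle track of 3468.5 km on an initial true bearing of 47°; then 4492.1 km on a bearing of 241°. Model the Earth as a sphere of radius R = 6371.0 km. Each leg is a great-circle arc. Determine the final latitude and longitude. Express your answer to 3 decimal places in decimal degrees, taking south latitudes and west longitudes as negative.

latitude 22.894°, longitude -164.220°

Apply the spherical direct solution leg by leg, carrying full precision between legs.
Leg 1: from (34.173°, -162.883°), δ = 3468.5/6371 = 0.544420 rad, θ = 47° → φ = 50.599°, λ = -126.245°.
Leg 2: from (50.599°, -126.245°), δ = 4492.1/6371 = 0.705086 rad, θ = 241° → φ = 22.894°, λ = -164.220°.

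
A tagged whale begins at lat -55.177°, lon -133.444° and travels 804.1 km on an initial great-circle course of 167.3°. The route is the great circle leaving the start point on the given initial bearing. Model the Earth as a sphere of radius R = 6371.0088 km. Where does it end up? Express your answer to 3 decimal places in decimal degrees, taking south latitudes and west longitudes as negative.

latitude -62.192°, longitude -130.043°

Central angle δ = d/R = 0.126212 rad.
Start latitude φ₁ = -0.963020 rad; initial bearing θ = 2.919936 rad.
sin φ₂ = sin φ₁ cos δ + cos φ₁ sin δ cos θ = (-0.820920)(0.992046) + (0.571043)(0.125878)(-0.975535) = -0.884513
φ₂ = asin(-0.884513) = -1.085449 rad = -62.192°.
Δλ = atan2( sin θ sin δ cos φ₁ , cos δ − sin φ₁ sin φ₂ ) = atan2(0.015803, 0.265931) = 0.059355 rad = 3.401°.
λ₂ = λ₁ + Δλ = -130.043°.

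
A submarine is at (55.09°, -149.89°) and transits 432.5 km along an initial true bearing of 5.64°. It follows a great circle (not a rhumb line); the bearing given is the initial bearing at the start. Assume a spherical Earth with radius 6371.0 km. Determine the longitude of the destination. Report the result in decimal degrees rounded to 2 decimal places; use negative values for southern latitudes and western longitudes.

longitude -149.15°

Angular distance δ = d/R = 432.5 / 6371 = 0.067886 rad.
Converting: φ₁ = 0.961502 rad, θ = 0.098437 rad.
Destination latitude: φ₂ = arcsin( sin φ₁ cos δ + cos φ₁ sin δ cos θ ) = arcsin(0.856796) = 58.96°.
For the longitude increment, Δλ = atan2( sin θ sin δ cos φ₁, cos δ − sin φ₁ sin φ₂ ) = atan2(0.003815, 0.295080) = 0.74°.
λ₂ = λ₁ + Δλ = -149.15°.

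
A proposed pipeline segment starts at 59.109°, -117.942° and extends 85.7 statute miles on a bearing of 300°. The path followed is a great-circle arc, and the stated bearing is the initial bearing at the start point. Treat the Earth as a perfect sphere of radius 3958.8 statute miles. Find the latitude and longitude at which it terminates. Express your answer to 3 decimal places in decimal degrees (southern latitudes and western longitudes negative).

latitude 59.712°, longitude -120.072°

Central angle δ = d/R = 0.021648 rad.
Start latitude φ₁ = 1.031647 rad; initial bearing θ = 5.235988 rad.
sin φ₂ = sin φ₁ cos δ + cos φ₁ sin δ cos θ = (0.858146)(0.999766) + (0.513406)(0.021646)(0.500000) = 0.863501
φ₂ = asin(0.863501) = 1.042171 rad = 59.712°.
For the longitude increment, Δλ = atan2( sin θ sin δ cos φ₁, cos δ − sin φ₁ sin φ₂ ) = atan2(-0.009624, 0.258756) = -2.130°.
λ₂ = -117.942° + -2.130° = -120.072°.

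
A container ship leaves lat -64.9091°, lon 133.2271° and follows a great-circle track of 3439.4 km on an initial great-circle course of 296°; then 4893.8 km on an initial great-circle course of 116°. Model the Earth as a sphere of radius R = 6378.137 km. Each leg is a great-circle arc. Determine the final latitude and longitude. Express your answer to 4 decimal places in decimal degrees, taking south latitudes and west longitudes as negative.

Apply the spherical direct solution leg by leg, carrying full precision between legs.
Leg 1: from (-64.9091°, 133.2271°), δ = 3439.4/6378.137 = 0.539248 rad, θ = 296° → φ = -42.9740°, λ = 94.1189°.
Leg 2: from (-42.9740°, 94.1189°), δ = 4893.8/6378.137 = 0.767277 rad, θ = 116° → φ = -45.5054°, λ = 157.0234°.

latitude -45.5054°, longitude 157.0234°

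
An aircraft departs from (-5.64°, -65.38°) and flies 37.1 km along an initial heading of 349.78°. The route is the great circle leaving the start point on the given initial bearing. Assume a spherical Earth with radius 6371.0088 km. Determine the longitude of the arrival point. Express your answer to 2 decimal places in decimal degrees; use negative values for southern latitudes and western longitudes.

longitude -65.44°

Central angle δ = d/R = 0.005823 rad.
Converting: φ₁ = -0.098437 rad, θ = 6.104813 rad.
Destination latitude: φ₂ = arcsin( sin φ₁ cos δ + cos φ₁ sin δ cos θ ) = arcsin(-0.092573) = -5.31°.
For the longitude increment, Δλ = atan2( sin θ sin δ cos φ₁, cos δ − sin φ₁ sin φ₂ ) = atan2(-0.001028, 0.990885) = -0.06°.
λ₂ = -65.38° + -0.06° = -65.44°.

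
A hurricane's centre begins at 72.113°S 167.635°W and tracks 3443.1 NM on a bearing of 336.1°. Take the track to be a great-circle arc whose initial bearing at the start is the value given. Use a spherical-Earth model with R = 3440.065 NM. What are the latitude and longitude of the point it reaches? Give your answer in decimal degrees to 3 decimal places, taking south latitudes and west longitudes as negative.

latitude -16.085°, longitude 171.571°

δ = 3443.1/3440.065 = 1.000882 rad (57.3463°).
Converting: φ₁ = -1.258609 rad, θ = 5.866052 rad.
sin φ₂ = sin φ₁ cos δ + cos φ₁ sin δ cos θ = (-0.951664)(0.539560) + (0.307141)(0.841947)(0.914254) = -0.277057
φ₂ = asin(-0.277057) = -0.280730 rad = -16.085°.
Then Δλ = atan2(-0.104768, 0.275895) = -0.362920 rad, from sin θ sin δ cos φ₁ over cos δ − sin φ₁ sin φ₂.
λ₂ = -167.635° + -20.794° = -188.429°, normalized to (−180°, 180°] → 171.571°.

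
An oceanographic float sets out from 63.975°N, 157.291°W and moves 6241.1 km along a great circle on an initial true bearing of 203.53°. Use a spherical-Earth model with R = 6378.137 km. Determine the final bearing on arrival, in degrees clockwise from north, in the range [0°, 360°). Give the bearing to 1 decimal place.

Central angle δ = d/R = 0.978515 rad.
Converting: φ₁ = 1.116574 rad, θ = 3.552269 rad.
sin φ₂ = sin φ₁ cos δ + cos φ₁ sin δ cos θ = (0.898603)(0.558256) + (0.438763)(0.829669)(-0.916851) = 0.167890
φ₂ = asin(0.167890) = 0.168689 rad = 9.665°.
Δλ = atan2( sin θ sin δ cos φ₁ , cos δ − sin φ₁ sin φ₂ ) = atan2(-0.145331, 0.407389) = -0.342664 rad = -19.633°.
Hence λ₂ = -157.291° + -19.633° = -176.924°.
The forward bearing on arrival equals the back-azimuth from the destination plus 180°.
Back-azimuth from P₂ (9.7°, -176.9°) to P₁ (64.0°, -157.3°), with Δλ' = λ₁ − λ₂ = 19.6°: atan2( sin Δλ' cos φ₁ , cos φ₂ sin φ₁ − sin φ₂ cos φ₁ cos Δλ' ) = 10.2°.
Final bearing = (10.2° + 180°) mod 360° = 190.2°.

final bearing 190.2°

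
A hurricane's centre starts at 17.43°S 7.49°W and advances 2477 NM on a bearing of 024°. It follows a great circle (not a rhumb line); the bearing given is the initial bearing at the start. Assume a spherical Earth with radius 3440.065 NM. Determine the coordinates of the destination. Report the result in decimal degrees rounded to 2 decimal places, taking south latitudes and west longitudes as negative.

Angular distance δ = d/R = 2477 / 3440.065 = 0.720045 rad.
Converting: φ₁ = -0.304211 rad, θ = 0.418879 rad.
sin φ₂ = sin φ₁ cos δ + cos φ₁ sin δ cos θ = (-0.299540)(0.751776) + (0.954084)(0.659418)(0.913545) = 0.349561
φ₂ = asin(0.349561) = 0.357102 rad = 20.46°.
Then Δλ = atan2(0.255894, 0.856484) = 0.290331 rad, from sin θ sin δ cos φ₁ over cos δ − sin φ₁ sin φ₂.
λ₂ = λ₁ + Δλ = 9.14°.

latitude 20.46°, longitude 9.14°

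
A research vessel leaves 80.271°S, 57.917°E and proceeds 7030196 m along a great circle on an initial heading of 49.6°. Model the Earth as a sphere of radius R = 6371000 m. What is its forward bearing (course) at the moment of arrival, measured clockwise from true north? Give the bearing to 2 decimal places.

final bearing 7.88°

Angular distance δ = d/R = 7030196 / 6371000 = 1.103468 rad.
Converting: φ₁ = -1.400993 rad, θ = 0.865683 rad.
sin φ₂ = sin φ₁ cos δ + cos φ₁ sin δ cos θ = (-0.985618)(0.450503) + (0.168988)(0.892775)(0.648120) = -0.346243
φ₂ = asin(-0.346243) = -0.353563 rad = -20.258°.
For the longitude increment, Δλ = atan2( sin θ sin δ cos φ₁, cos δ − sin φ₁ sin φ₂ ) = atan2(0.114892, 0.109240) = 46.445°.
λ₂ = λ₁ + Δλ = 104.362°.
The forward bearing on arrival equals the back-azimuth from the destination plus 180°.
Back-azimuth from P₂ (-20.26°, 104.36°) to P₁ (-80.27°, 57.92°), with Δλ' = λ₁ − λ₂ = -46.44°: atan2( sin Δλ' cos φ₁ , cos φ₂ sin φ₁ − sin φ₂ cos φ₁ cos Δλ' ) = 187.88°.
Final bearing = (187.88° + 180°) mod 360° = 7.88°.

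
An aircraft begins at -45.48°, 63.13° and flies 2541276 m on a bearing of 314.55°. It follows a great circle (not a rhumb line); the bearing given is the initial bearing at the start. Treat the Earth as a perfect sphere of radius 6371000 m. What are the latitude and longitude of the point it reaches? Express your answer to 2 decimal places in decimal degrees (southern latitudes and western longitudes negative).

latitude -27.77°, longitude 44.90°

Central angle δ = d/R = 0.398882 rad.
Start latitude φ₁ = -0.793776 rad; initial bearing θ = 5.489933 rad.
sin φ₂ = sin φ₁ cos δ + cos φ₁ sin δ cos θ = (-0.713006)(0.921496) + (0.701158)(0.388388)(0.701531) = -0.465990
φ₂ = asin(-0.465990) = -0.484753 rad = -27.77°.
Δλ = atan2( sin θ sin δ cos φ₁ , cos δ − sin φ₁ sin φ₂ ) = atan2(-0.194067, 0.589243) = -0.318161 rad = -18.23°.
λ₂ = λ₁ + Δλ = 44.90°.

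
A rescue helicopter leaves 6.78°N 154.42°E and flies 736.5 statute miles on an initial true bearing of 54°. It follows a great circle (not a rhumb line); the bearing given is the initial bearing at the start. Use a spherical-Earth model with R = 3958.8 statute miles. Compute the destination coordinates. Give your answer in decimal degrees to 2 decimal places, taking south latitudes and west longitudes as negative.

δ = 736.5/3958.8 = 0.186041 rad (10.6594°).
Converting: φ₁ = 0.118333 rad, θ = 0.942478 rad.
Applying the spherical law of cosines for sides, sin φ₂ = sin φ₁ cos δ + cos φ₁ sin δ cos θ = 0.223982, so φ₂ = 12.94°.
For the longitude increment, Δλ = atan2( sin θ sin δ cos φ₁, cos δ − sin φ₁ sin φ₂ ) = atan2(0.148597, 0.956301) = 8.83°.
λ₂ = λ₁ + Δλ = 163.25°.

latitude 12.94°, longitude 163.25°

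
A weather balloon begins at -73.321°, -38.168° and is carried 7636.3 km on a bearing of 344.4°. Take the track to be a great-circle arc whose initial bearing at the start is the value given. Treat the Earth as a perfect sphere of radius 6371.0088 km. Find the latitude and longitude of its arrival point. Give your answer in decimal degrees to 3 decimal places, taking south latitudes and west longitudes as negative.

Central angle δ = d/R = 1.198601 rad.
Start latitude φ₁ = -1.279693 rad; initial bearing θ = 6.010914 rad.
Destination latitude: φ₂ = arcsin( sin φ₁ cos δ + cos φ₁ sin δ cos θ ) = arcsin(-0.090851) = -5.213°.
For the longitude increment, Δλ = atan2( sin θ sin δ cos φ₁, cos δ − sin φ₁ sin φ₂ ) = atan2(-0.071898, 0.276632) = -14.569°.
Hence λ₂ = -38.168° + -14.569° = -52.737°.

latitude -5.213°, longitude -52.737°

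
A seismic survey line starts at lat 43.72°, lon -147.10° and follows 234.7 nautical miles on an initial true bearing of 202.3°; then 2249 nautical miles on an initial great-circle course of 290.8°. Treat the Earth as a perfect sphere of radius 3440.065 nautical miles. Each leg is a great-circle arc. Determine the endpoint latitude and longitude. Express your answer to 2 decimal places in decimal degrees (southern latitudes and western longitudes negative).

Apply the spherical direct solution leg by leg, carrying full precision between legs.
Leg 1: from (43.72°, -147.10°), δ = 234.7/3440.065 = 0.068225 rad, θ = 202.3° → φ = 40.09°, λ = -149.04°.
Leg 2: from (40.09°, -149.04°), δ = 2249/3440.065 = 0.653767 rad, θ = 290.8° → φ = 42.56°, λ = 160.44°.

latitude 42.56°, longitude 160.44°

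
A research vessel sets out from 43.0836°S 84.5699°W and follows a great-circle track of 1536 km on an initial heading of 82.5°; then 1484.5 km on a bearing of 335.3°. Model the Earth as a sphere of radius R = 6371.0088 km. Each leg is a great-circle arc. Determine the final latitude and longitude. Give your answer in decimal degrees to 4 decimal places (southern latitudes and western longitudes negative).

Apply the spherical direct solution leg by leg, carrying full precision between legs.
Leg 1: from (-43.0836°, -84.5699°), δ = 1536/6371.0088 = 0.241092 rad, θ = 82.5° → φ = -39.8327°, λ = -66.6153°.
Leg 2: from (-39.8327°, -66.6153°), δ = 1484.5/6371.0088 = 0.233009 rad, θ = 335.3° → φ = -27.5255°, λ = -72.8617°.

latitude -27.5255°, longitude -72.8617°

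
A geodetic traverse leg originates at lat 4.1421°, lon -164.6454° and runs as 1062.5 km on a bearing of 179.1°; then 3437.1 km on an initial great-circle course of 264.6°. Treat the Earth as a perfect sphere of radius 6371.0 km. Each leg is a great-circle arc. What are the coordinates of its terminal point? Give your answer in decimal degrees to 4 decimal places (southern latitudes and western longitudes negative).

latitude -7.4147°, longitude 164.4582°

Apply the spherical direct solution leg by leg, carrying full precision between legs.
Leg 1: from (4.1421°, -164.6454°), δ = 1062.5/6371 = 0.166771 rad, θ = 179.1° → φ = -5.4120°, λ = -164.4953°.
Leg 2: from (-5.4120°, -164.4953°), δ = 3437.1/6371 = 0.539491 rad, θ = 264.6° → φ = -7.4147°, λ = 164.4582°.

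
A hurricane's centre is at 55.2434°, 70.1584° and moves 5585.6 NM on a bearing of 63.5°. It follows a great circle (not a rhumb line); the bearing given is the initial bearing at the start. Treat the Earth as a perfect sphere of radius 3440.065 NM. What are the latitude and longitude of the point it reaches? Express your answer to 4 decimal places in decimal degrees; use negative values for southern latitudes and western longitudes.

latitude 12.1564°, longitude -175.9314°

Central angle δ = d/R = 1.623690 rad.
Start latitude φ₁ = 0.964179 rad; initial bearing θ = 1.108284 rad.
Destination latitude: φ₂ = arcsin( sin φ₁ cos δ + cos φ₁ sin δ cos θ ) = arcsin(0.210581) = 12.1564°.
For the longitude increment, Δλ = atan2( sin θ sin δ cos φ₁, cos δ − sin φ₁ sin φ₂ ) = atan2(0.509481, -0.225879) = 113.9102°.
λ₂ = 70.1584° + 113.9102° = 184.0686°, normalized to (−180°, 180°] → -175.9314°.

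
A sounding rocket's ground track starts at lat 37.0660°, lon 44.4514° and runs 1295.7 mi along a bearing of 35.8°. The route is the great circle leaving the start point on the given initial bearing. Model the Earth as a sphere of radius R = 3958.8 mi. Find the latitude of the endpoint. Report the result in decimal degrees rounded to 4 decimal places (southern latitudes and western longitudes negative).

δ = 1295.7/3958.8 = 0.327296 rad (18.7527°).
With φ₁ = 37.0660° = 0.646924 rad and θ = 35.8° = 0.624828 rad:
Destination latitude: φ₂ = arcsin( sin φ₁ cos δ + cos φ₁ sin δ cos θ ) = arcsin(0.778797) = 51.1506°.
For the longitude increment, Δλ = atan2( sin θ sin δ cos φ₁, cos δ − sin φ₁ sin φ₂ ) = atan2(0.150057, 0.477507) = 17.4453°.
λ₂ = 44.4514° + 17.4453° = 61.8967°.

latitude 51.1506°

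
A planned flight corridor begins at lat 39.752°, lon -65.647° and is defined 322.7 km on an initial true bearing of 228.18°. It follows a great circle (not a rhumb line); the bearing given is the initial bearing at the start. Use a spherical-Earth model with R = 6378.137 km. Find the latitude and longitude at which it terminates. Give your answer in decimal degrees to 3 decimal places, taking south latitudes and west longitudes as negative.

Angular distance δ = d/R = 322.7 / 6378.137 = 0.050595 rad.
Start latitude φ₁ = 0.693803 rad; initial bearing θ = 3.982492 rad.
Applying the spherical law of cosines for sides, sin φ₂ = sin φ₁ cos δ + cos φ₁ sin δ cos θ = 0.612722, so φ₂ = 37.787°.
Then Δλ = atan2(-0.028976, 0.606906) = -0.047708 rad, from sin θ sin δ cos φ₁ over cos δ − sin φ₁ sin φ₂.
Hence λ₂ = -65.647° + -2.733° = -68.380°.

latitude 37.787°, longitude -68.380°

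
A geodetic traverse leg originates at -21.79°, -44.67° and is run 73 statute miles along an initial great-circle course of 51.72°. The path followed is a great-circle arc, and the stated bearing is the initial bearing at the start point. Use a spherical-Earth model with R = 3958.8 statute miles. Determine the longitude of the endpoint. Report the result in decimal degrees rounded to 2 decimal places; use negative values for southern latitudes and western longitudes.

δ = 73/3958.8 = 0.018440 rad (1.0565°).
Converting: φ₁ = -0.380307 rad, θ = 0.902684 rad.
Applying the spherical law of cosines for sides, sin φ₂ = sin φ₁ cos δ + cos φ₁ sin δ cos θ = -0.360536, so φ₂ = -21.13°.
Then Δλ = atan2(0.013440, 0.865997) = 0.015519 rad, from sin θ sin δ cos φ₁ over cos δ − sin φ₁ sin φ₂.
Hence λ₂ = -44.67° + 0.89° = -43.78°.

longitude -43.78°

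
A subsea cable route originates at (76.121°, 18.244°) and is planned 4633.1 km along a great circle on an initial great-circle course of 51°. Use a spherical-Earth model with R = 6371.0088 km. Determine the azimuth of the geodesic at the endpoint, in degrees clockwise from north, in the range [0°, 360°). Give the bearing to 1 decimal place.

final bearing 160.7°

δ = 4633.1/6371.0088 = 0.727216 rad (41.6664°).
With φ₁ = 76.121° = 1.328562 rad and θ = 51° = 0.890118 rad:
sin φ₂ = sin φ₁ cos δ + cos φ₁ sin δ cos θ = (0.970804)(0.747028) + (0.239872)(0.664793)(0.629320) = 0.825573
φ₂ = asin(0.825573) = 0.971217 rad = 55.647°.
Δλ = atan2( sin θ sin δ cos φ₁ , cos δ − sin φ₁ sin φ₂ ) = atan2(0.123928, -0.054442) = 1.984719 rad = 113.716°.
Hence λ₂ = 18.244° + 113.716° = 131.960°.
The forward bearing on arrival equals the back-azimuth from the destination plus 180°.
Back-azimuth from P₂ (55.6°, 132.0°) to P₁ (76.1°, 18.2°), with Δλ' = λ₁ − λ₂ = -113.7°: atan2( sin Δλ' cos φ₁ , cos φ₂ sin φ₁ − sin φ₂ cos φ₁ cos Δλ' ) = 340.7°.
Final bearing = (340.7° + 180°) mod 360° = 160.7°.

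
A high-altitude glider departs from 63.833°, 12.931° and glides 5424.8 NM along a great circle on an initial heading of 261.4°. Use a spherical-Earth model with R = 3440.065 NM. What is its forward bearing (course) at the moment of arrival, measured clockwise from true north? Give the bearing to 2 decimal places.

final bearing 205.92°

Central angle δ = d/R = 1.576947 rad.
With φ₁ = 63.833° = 1.114096 rad and θ = 261.4° = 4.562291 rad:
Destination latitude: φ₂ = arcsin( sin φ₁ cos δ + cos φ₁ sin δ cos θ ) = arcsin(-0.071462) = -4.098°.
For the longitude increment, Δλ = atan2( sin θ sin δ cos φ₁, cos δ − sin φ₁ sin φ₂ ) = atan2(-0.436022, 0.057988) = -82.425°.
λ₂ = λ₁ + Δλ = -69.494°.
The forward bearing on arrival equals the back-azimuth from the destination plus 180°.
Back-azimuth from P₂ (-4.10°, -69.49°) to P₁ (63.83°, 12.93°), with Δλ' = λ₁ − λ₂ = 82.42°: atan2( sin Δλ' cos φ₁ , cos φ₂ sin φ₁ − sin φ₂ cos φ₁ cos Δλ' ) = 25.92°.
Final bearing = (25.92° + 180°) mod 360° = 205.92°.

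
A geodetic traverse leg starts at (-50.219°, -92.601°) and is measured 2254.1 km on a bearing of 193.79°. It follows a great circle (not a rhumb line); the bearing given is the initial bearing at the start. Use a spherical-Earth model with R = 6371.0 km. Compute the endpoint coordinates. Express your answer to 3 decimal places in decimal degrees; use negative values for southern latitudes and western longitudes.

Central angle δ = d/R = 0.353806 rad.
With φ₁ = -50.219° = -0.876487 rad and θ = 193.79° = 3.382274 rad:
sin φ₂ = sin φ₁ cos δ + cos φ₁ sin δ cos θ = (-0.768496)(0.938061) + (0.639855)(0.346471)(-0.971176) = -0.936197
φ₂ = asin(-0.936197) = -1.211649 rad = -69.422°.
For the longitude increment, Δλ = atan2( sin θ sin δ cos φ₁, cos δ − sin φ₁ sin φ₂ ) = atan2(-0.052843, 0.218598) = -13.590°.
λ₂ = -92.601° + -13.590° = -106.191°.

latitude -69.422°, longitude -106.191°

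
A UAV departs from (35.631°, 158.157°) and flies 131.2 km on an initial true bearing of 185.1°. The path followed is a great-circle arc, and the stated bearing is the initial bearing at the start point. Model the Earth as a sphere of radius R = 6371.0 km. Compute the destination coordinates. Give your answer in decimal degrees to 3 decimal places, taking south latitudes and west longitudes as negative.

latitude 34.456°, longitude 158.030°

Angular distance δ = d/R = 131.2 / 6371 = 0.020593 rad.
Converting: φ₁ = 0.621878 rad, θ = 3.230604 rad.
sin φ₂ = sin φ₁ cos δ + cos φ₁ sin δ cos θ = (0.582563)(0.999788) + (0.812786)(0.020592)(-0.996041) = 0.565769
φ₂ = asin(0.565769) = 0.601365 rad = 34.456°.
Δλ = atan2( sin θ sin δ cos φ₁ , cos δ − sin φ₁ sin φ₂ ) = atan2(-0.001488, 0.670192) = -0.002220 rad = -0.127°.
λ₂ = 158.157° + -0.127° = 158.030°.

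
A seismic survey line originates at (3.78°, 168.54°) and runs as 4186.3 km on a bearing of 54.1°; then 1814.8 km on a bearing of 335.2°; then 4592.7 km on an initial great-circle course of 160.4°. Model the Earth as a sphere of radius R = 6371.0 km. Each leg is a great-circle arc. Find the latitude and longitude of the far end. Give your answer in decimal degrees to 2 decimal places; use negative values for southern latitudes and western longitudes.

Apply the spherical direct solution leg by leg, carrying full precision between legs.
Leg 1: from (3.78°, 168.54°), δ = 4186.3/6371 = 0.657087 rad, θ = 54.1° → φ = 24.18°, λ = -158.62°.
Leg 2: from (24.18°, -158.62°), δ = 1814.8/6371 = 0.284853 rad, θ = 335.2° → φ = 38.74°, λ = -167.31°.
Leg 3: from (38.74°, -167.31°), δ = 4592.7/6371 = 0.720876 rad, θ = 160.4° → φ = -0.85°, λ = -154.51°.

latitude -0.85°, longitude -154.51°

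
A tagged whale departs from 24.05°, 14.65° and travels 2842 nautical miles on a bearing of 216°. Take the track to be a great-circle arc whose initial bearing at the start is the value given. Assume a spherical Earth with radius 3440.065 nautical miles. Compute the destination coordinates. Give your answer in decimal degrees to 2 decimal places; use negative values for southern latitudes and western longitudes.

latitude -15.49°, longitude -12.00°

Central angle δ = d/R = 0.826147 rad.
Converting: φ₁ = 0.419752 rad, θ = 3.769911 rad.
sin φ₂ = sin φ₁ cos δ + cos φ₁ sin δ cos θ = (0.407534)(0.677714) + (0.913190)(0.735326)(-0.809017) = -0.267057
φ₂ = asin(-0.267057) = -0.270338 rad = -15.49°.
Then Δλ = atan2(-0.394693, 0.786549) = -0.465090 rad, from sin θ sin δ cos φ₁ over cos δ − sin φ₁ sin φ₂.
Hence λ₂ = 14.65° + -26.65° = -12.00°.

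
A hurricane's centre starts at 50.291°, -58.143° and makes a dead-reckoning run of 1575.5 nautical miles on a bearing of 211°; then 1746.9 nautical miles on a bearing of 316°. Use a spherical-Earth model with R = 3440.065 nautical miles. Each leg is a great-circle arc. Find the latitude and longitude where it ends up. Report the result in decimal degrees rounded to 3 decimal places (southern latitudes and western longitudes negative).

Apply the spherical direct solution leg by leg, carrying full precision between legs.
Leg 1: from (50.291°, -58.143°), δ = 1575.5/3440.065 = 0.457986 rad, θ = 211° → φ = 26.608°, λ = -72.898°.
Leg 2: from (26.608°, -72.898°), δ = 1746.9/3440.065 = 0.507810 rad, θ = 316° → φ = 44.758°, λ = -101.303°.

latitude 44.758°, longitude -101.303°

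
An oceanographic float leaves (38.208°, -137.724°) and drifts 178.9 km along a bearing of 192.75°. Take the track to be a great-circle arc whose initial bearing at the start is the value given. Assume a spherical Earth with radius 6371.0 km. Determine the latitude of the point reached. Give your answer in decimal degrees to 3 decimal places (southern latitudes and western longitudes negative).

Central angle δ = d/R = 0.028080 rad.
With φ₁ = 38.208° = 0.666855 rad and θ = 192.75° = 3.364122 rad:
Applying the spherical law of cosines for sides, sin φ₂ = sin φ₁ cos δ + cos φ₁ sin δ cos θ = 0.596756, so φ₂ = 36.638°.
Then Δλ = atan2(-0.004869, 0.630501) = -0.007722 rad, from sin θ sin δ cos φ₁ over cos δ − sin φ₁ sin φ₂.
λ₂ = λ₁ + Δλ = -138.166°.

latitude 36.638°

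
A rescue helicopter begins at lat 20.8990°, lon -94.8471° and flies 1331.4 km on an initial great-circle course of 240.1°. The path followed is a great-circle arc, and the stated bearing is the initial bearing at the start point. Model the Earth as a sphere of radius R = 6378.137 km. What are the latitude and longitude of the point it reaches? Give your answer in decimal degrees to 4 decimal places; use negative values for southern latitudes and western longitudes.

latitude 14.6238°, longitude -105.5469°

Angular distance δ = d/R = 1331.4 / 6378.137 = 0.208744 rad.
Start latitude φ₁ = 0.364756 rad; initial bearing θ = 4.190536 rad.
sin φ₂ = sin φ₁ cos δ + cos φ₁ sin δ cos θ = (0.356722)(0.978292) + (0.934211)(0.207232)(-0.498488) = 0.252472
φ₂ = asin(0.252472) = 0.255234 rad = 14.6238°.
Then Δλ = atan2(-0.167830, 0.888230) = -0.186747 rad, from sin θ sin δ cos φ₁ over cos δ − sin φ₁ sin φ₂.
λ₂ = -94.8471° + -10.6998° = -105.5469°.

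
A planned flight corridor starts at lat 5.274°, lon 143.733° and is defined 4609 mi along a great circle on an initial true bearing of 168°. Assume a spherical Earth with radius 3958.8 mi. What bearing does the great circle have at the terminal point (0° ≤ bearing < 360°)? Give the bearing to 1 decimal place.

final bearing 156.2°

The arc subtends δ = 4609/3958.8 = 1.164242 rad at the centre.
Converting: φ₁ = 0.092049 rad, θ = 2.932153 rad.
Destination latitude: φ₂ = arcsin( sin φ₁ cos δ + cos φ₁ sin δ cos θ ) = arcsin(-0.858265) = -59.122°.
For the longitude increment, Δλ = atan2( sin θ sin δ cos φ₁, cos δ − sin φ₁ sin φ₂ ) = atan2(0.190156, 0.474338) = 21.845°.
Hence λ₂ = 143.733° + 21.845° = 165.578°.
The forward bearing on arrival equals the back-azimuth from the destination plus 180°.
Back-azimuth from P₂ (-59.1°, 165.6°) to P₁ (5.3°, 143.7°), with Δλ' = λ₁ − λ₂ = -21.8°: atan2( sin Δλ' cos φ₁ , cos φ₂ sin φ₁ − sin φ₂ cos φ₁ cos Δλ' ) = 336.2°.
Final bearing = (336.2° + 180°) mod 360° = 156.2°.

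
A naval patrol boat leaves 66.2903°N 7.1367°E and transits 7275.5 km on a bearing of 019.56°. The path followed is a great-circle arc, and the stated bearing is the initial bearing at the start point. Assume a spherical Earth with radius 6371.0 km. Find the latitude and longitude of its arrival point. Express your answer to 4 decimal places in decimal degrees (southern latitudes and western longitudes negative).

Angular distance δ = d/R = 7275.5 / 6371 = 1.141971 rad.
Converting: φ₁ = 1.156984 rad, θ = 0.341386 rad.
Applying the spherical law of cosines for sides, sin φ₂ = sin φ₁ cos δ + cos φ₁ sin δ cos θ = 0.725297, so φ₂ = 46.4936°.
Δλ = atan2( sin θ sin δ cos φ₁ , cos δ − sin φ₁ sin φ₂ ) = atan2(0.122432, -0.248276) = 2.683456 rad = 153.7507°.
λ₂ = 7.1367° + 153.7507° = 160.8874°.

latitude 46.4936°, longitude 160.8874°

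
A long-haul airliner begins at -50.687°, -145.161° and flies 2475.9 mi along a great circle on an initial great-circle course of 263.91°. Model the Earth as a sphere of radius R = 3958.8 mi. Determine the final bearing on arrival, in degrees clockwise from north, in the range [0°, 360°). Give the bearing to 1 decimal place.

final bearing 302.3°

Central angle δ = d/R = 0.625417 rad.
With φ₁ = -50.687° = -0.884655 rad and θ = 263.91° = 4.606098 rad:
Destination latitude: φ₂ = arcsin( sin φ₁ cos δ + cos φ₁ sin δ cos θ ) = arcsin(-0.666600) = -41.805°.
Then Δλ = atan2(-0.368813, 0.294973) = -0.896184 rad, from sin θ sin δ cos φ₁ over cos δ − sin φ₁ sin φ₂.
λ₂ = -145.161° + -51.348° = -196.509°, normalized to (−180°, 180°] → 163.491°.
The forward bearing on arrival equals the back-azimuth from the destination plus 180°.
Back-azimuth from P₂ (-41.8°, 163.5°) to P₁ (-50.7°, -145.2°), with Δλ' = λ₁ − λ₂ = -308.7°: atan2( sin Δλ' cos φ₁ , cos φ₂ sin φ₁ − sin φ₂ cos φ₁ cos Δλ' ) = 122.3°.
Final bearing = (122.3° + 180°) mod 360° = 302.3°.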